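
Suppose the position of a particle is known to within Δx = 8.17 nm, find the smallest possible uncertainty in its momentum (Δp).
6.454 × 10^-27 kg·m/s

Using the Heisenberg uncertainty principle:
ΔxΔp ≥ ℏ/2

The minimum uncertainty in momentum is:
Δp_min = ℏ/(2Δx)
Δp_min = (1.055e-34 J·s) / (2 × 8.170e-09 m)
Δp_min = 6.454e-27 kg·m/s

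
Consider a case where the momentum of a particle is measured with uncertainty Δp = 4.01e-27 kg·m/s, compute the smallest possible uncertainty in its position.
13.149 nm

Using the Heisenberg uncertainty principle:
ΔxΔp ≥ ℏ/2

The minimum uncertainty in position is:
Δx_min = ℏ/(2Δp)
Δx_min = (1.055e-34 J·s) / (2 × 4.010e-27 kg·m/s)
Δx_min = 1.315e-08 m = 13.149 nm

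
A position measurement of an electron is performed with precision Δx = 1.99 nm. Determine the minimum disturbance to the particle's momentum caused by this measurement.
2.650 × 10^-26 kg·m/s

The uncertainty principle implies that measuring position disturbs momentum:
ΔxΔp ≥ ℏ/2

When we measure position with precision Δx, we necessarily introduce a momentum uncertainty:
Δp ≥ ℏ/(2Δx)
Δp_min = (1.055e-34 J·s) / (2 × 1.990e-09 m)
Δp_min = 2.650e-26 kg·m/s

The more precisely we measure position, the greater the momentum disturbance.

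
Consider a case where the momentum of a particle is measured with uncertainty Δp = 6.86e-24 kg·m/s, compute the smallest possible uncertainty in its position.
7.686 pm

Using the Heisenberg uncertainty principle:
ΔxΔp ≥ ℏ/2

The minimum uncertainty in position is:
Δx_min = ℏ/(2Δp)
Δx_min = (1.055e-34 J·s) / (2 × 6.860e-24 kg·m/s)
Δx_min = 7.686e-12 m = 7.686 pm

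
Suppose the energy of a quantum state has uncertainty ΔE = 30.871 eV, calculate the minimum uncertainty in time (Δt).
10.661 as

Using the energy-time uncertainty principle:
ΔEΔt ≥ ℏ/2

The minimum uncertainty in time is:
Δt_min = ℏ/(2ΔE)
Δt_min = (1.055e-34 J·s) / (2 × 4.946e-18 J)
Δt_min = 1.066e-17 s = 10.661 as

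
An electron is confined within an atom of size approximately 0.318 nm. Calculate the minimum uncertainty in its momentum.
1.658 × 10^-25 kg·m/s

Using the Heisenberg uncertainty principle:
ΔxΔp ≥ ℏ/2

With Δx ≈ L = 3.180e-10 m (the confinement size):
Δp_min = ℏ/(2Δx)
Δp_min = (1.055e-34 J·s) / (2 × 3.180e-10 m)
Δp_min = 1.658e-25 kg·m/s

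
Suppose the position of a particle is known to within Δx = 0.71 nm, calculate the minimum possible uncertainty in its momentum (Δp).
7.427 × 10^-26 kg·m/s

Using the Heisenberg uncertainty principle:
ΔxΔp ≥ ℏ/2

The minimum uncertainty in momentum is:
Δp_min = ℏ/(2Δx)
Δp_min = (1.055e-34 J·s) / (2 × 7.100e-10 m)
Δp_min = 7.427e-26 kg·m/s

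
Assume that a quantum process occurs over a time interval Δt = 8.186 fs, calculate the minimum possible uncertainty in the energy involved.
40.204 meV

Using the energy-time uncertainty principle:
ΔEΔt ≥ ℏ/2

The minimum uncertainty in energy is:
ΔE_min = ℏ/(2Δt)
ΔE_min = (1.055e-34 J·s) / (2 × 8.186e-15 s)
ΔE_min = 6.441e-21 J = 40.204 meV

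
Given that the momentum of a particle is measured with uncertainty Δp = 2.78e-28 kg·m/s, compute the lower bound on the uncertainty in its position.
189.671 nm

Using the Heisenberg uncertainty principle:
ΔxΔp ≥ ℏ/2

The minimum uncertainty in position is:
Δx_min = ℏ/(2Δp)
Δx_min = (1.055e-34 J·s) / (2 × 2.780e-28 kg·m/s)
Δx_min = 1.897e-07 m = 189.671 nm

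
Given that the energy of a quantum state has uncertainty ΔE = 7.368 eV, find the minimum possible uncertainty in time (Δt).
44.667 as

Using the energy-time uncertainty principle:
ΔEΔt ≥ ℏ/2

The minimum uncertainty in time is:
Δt_min = ℏ/(2ΔE)
Δt_min = (1.055e-34 J·s) / (2 × 1.180e-18 J)
Δt_min = 4.467e-17 s = 44.667 as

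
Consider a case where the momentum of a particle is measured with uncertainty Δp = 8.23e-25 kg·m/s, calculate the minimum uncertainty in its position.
64.069 pm

Using the Heisenberg uncertainty principle:
ΔxΔp ≥ ℏ/2

The minimum uncertainty in position is:
Δx_min = ℏ/(2Δp)
Δx_min = (1.055e-34 J·s) / (2 × 8.230e-25 kg·m/s)
Δx_min = 6.407e-11 m = 64.069 pm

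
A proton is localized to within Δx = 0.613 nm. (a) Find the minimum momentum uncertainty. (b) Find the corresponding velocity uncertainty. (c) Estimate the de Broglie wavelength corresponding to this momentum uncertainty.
(a) Δp_min = 8.602 × 10^-26 kg·m/s
(b) Δv_min = 51.427 m/s
(c) λ_dB = 7.703 nm

Step-by-step:

(a) From the uncertainty principle:
Δp_min = ℏ/(2Δx) = (1.055e-34 J·s)/(2 × 6.130e-10 m) = 8.602e-26 kg·m/s

(b) The velocity uncertainty:
Δv = Δp/m = (8.602e-26 kg·m/s)/(1.673e-27 kg) = 5.143e+01 m/s = 51.427 m/s

(c) The de Broglie wavelength for this momentum:
λ = h/p = (6.626e-34 J·s)/(8.602e-26 kg·m/s) = 7.703e-09 m = 7.703 nm

Note: The de Broglie wavelength is comparable to the localization size, as expected from wave-particle duality.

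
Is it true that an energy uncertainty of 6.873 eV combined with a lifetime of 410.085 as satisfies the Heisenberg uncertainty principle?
Yes, it satisfies the uncertainty relation.

Calculate the product ΔEΔt:
ΔE = 6.873 eV = 1.101e-18 J
ΔEΔt = (1.101e-18 J) × (4.101e-16 s)
ΔEΔt = 4.516e-34 J·s

Compare to the minimum allowed value ℏ/2:
ℏ/2 = 5.273e-35 J·s

Since ΔEΔt = 4.516e-34 J·s ≥ 5.273e-35 J·s = ℏ/2,
this satisfies the uncertainty relation.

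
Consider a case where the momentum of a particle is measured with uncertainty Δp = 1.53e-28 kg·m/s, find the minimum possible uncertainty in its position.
344.631 nm

Using the Heisenberg uncertainty principle:
ΔxΔp ≥ ℏ/2

The minimum uncertainty in position is:
Δx_min = ℏ/(2Δp)
Δx_min = (1.055e-34 J·s) / (2 × 1.530e-28 kg·m/s)
Δx_min = 3.446e-07 m = 344.631 nm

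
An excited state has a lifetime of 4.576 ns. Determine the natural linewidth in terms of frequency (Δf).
17.390 MHz

Using the energy-time uncertainty principle and E = hf:
ΔEΔt ≥ ℏ/2
hΔf·Δt ≥ ℏ/2

The minimum frequency uncertainty is:
Δf = ℏ/(2hτ) = 1/(4πτ)
Δf = 1/(4π × 4.576e-09 s)
Δf = 1.739e+07 Hz = 17.390 MHz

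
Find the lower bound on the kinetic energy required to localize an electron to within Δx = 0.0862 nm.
1.282 eV

Localizing a particle requires giving it sufficient momentum uncertainty:

1. From uncertainty principle: Δp ≥ ℏ/(2Δx)
   Δp_min = (1.055e-34 J·s) / (2 × 8.620e-11 m)
   Δp_min = 6.117e-25 kg·m/s

2. This momentum uncertainty corresponds to kinetic energy:
   KE ≈ (Δp)²/(2m) = (6.117e-25)²/(2 × 9.109e-31 kg)
   KE = 2.054e-19 J = 1.282 eV

Tighter localization requires more energy.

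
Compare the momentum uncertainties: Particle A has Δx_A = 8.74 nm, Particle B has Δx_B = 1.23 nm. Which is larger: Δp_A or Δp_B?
Particle B has the larger minimum momentum uncertainty, by a factor of 7.11.

For each particle, the minimum momentum uncertainty is Δp_min = ℏ/(2Δx):

Particle A: Δp_A = ℏ/(2×8.740e-09 m) = 6.033e-27 kg·m/s
Particle B: Δp_B = ℏ/(2×1.230e-09 m) = 4.287e-26 kg·m/s

Ratio: Δp_B/Δp_A = 7.11

Since Δp_min ∝ 1/Δx, the particle with smaller position uncertainty (B) has larger momentum uncertainty.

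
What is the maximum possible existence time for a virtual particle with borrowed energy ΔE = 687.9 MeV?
4.784 × 10^-25 s

Using the energy-time uncertainty principle:
ΔEΔt ≥ ℏ/2

For a virtual particle borrowing energy ΔE, the maximum lifetime is:
Δt_max = ℏ/(2ΔE)

Converting energy:
ΔE = 687.9 MeV = 1.102e-10 J

Δt_max = (1.055e-34 J·s) / (2 × 1.102e-10 J)
Δt_max = 4.784e-25 s = 4.784 × 10^-25 s

Virtual particles with higher borrowed energy exist for shorter times.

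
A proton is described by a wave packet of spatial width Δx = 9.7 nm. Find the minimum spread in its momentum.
5.436 × 10^-27 kg·m/s

For a wave packet, the spatial width Δx and momentum spread Δp are related by the uncertainty principle:
ΔxΔp ≥ ℏ/2

The minimum momentum spread is:
Δp_min = ℏ/(2Δx)
Δp_min = (1.055e-34 J·s) / (2 × 9.700e-09 m)
Δp_min = 5.436e-27 kg·m/s

A wave packet cannot have both a well-defined position and well-defined momentum.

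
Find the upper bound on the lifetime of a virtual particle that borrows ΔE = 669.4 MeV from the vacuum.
4.916 × 10^-25 s

Using the energy-time uncertainty principle:
ΔEΔt ≥ ℏ/2

For a virtual particle borrowing energy ΔE, the maximum lifetime is:
Δt_max = ℏ/(2ΔE)

Converting energy:
ΔE = 669.4 MeV = 1.072e-10 J

Δt_max = (1.055e-34 J·s) / (2 × 1.072e-10 J)
Δt_max = 4.916e-25 s = 4.916 × 10^-25 s

Virtual particles with higher borrowed energy exist for shorter times.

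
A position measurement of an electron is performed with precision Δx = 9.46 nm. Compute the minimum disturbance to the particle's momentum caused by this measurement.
5.574 × 10^-27 kg·m/s

The uncertainty principle implies that measuring position disturbs momentum:
ΔxΔp ≥ ℏ/2

When we measure position with precision Δx, we necessarily introduce a momentum uncertainty:
Δp ≥ ℏ/(2Δx)
Δp_min = (1.055e-34 J·s) / (2 × 9.460e-09 m)
Δp_min = 5.574e-27 kg·m/s

The more precisely we measure position, the greater the momentum disturbance.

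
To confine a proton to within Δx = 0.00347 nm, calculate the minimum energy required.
430.819 meV

Localizing a particle requires giving it sufficient momentum uncertainty:

1. From uncertainty principle: Δp ≥ ℏ/(2Δx)
   Δp_min = (1.055e-34 J·s) / (2 × 3.470e-12 m)
   Δp_min = 1.520e-23 kg·m/s

2. This momentum uncertainty corresponds to kinetic energy:
   KE ≈ (Δp)²/(2m) = (1.520e-23)²/(2 × 1.673e-27 kg)
   KE = 6.902e-20 J = 430.819 meV

Tighter localization requires more energy.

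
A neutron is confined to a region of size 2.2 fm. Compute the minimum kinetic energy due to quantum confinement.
1.070 MeV

Using the uncertainty principle:

1. Position uncertainty: Δx ≈ 2.200e-15 m
2. Minimum momentum uncertainty: Δp = ℏ/(2Δx) = 2.397e-20 kg·m/s
3. Minimum kinetic energy:
   KE = (Δp)²/(2m) = (2.397e-20)²/(2 × 1.675e-27 kg)
   KE = 1.715e-13 J = 1.070 MeV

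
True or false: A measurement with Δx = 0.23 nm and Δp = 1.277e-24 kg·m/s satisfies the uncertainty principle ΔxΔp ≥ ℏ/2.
Yes, it satisfies the uncertainty principle.

Calculate the product ΔxΔp:
ΔxΔp = (2.300e-10 m) × (1.277e-24 kg·m/s)
ΔxΔp = 2.937e-34 J·s

Compare to the minimum allowed value ℏ/2:
ℏ/2 = 5.273e-35 J·s

Since ΔxΔp = 2.937e-34 J·s ≥ 5.273e-35 J·s = ℏ/2,
the measurement satisfies the uncertainty principle.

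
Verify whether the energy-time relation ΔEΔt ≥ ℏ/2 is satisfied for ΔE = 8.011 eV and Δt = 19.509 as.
No, it violates the uncertainty relation.

Calculate the product ΔEΔt:
ΔE = 8.011 eV = 1.284e-18 J
ΔEΔt = (1.284e-18 J) × (1.951e-17 s)
ΔEΔt = 2.504e-35 J·s

Compare to the minimum allowed value ℏ/2:
ℏ/2 = 5.273e-35 J·s

Since ΔEΔt = 2.504e-35 J·s < 5.273e-35 J·s = ℏ/2,
this violates the uncertainty relation.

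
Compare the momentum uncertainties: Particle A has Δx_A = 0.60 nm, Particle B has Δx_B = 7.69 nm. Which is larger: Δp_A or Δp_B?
Particle A has the larger minimum momentum uncertainty, by a factor of 12.82.

For each particle, the minimum momentum uncertainty is Δp_min = ℏ/(2Δx):

Particle A: Δp_A = ℏ/(2×6.000e-10 m) = 8.788e-26 kg·m/s
Particle B: Δp_B = ℏ/(2×7.690e-09 m) = 6.857e-27 kg·m/s

Ratio: Δp_A/Δp_B = 12.82

Since Δp_min ∝ 1/Δx, the particle with smaller position uncertainty (A) has larger momentum uncertainty.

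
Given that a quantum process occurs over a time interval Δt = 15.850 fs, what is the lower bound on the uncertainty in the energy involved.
20.764 meV

Using the energy-time uncertainty principle:
ΔEΔt ≥ ℏ/2

The minimum uncertainty in energy is:
ΔE_min = ℏ/(2Δt)
ΔE_min = (1.055e-34 J·s) / (2 × 1.585e-14 s)
ΔE_min = 3.327e-21 J = 20.764 meV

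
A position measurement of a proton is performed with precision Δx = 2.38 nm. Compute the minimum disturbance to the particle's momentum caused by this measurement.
2.215 × 10^-26 kg·m/s

The uncertainty principle implies that measuring position disturbs momentum:
ΔxΔp ≥ ℏ/2

When we measure position with precision Δx, we necessarily introduce a momentum uncertainty:
Δp ≥ ℏ/(2Δx)
Δp_min = (1.055e-34 J·s) / (2 × 2.380e-09 m)
Δp_min = 2.215e-26 kg·m/s

The more precisely we measure position, the greater the momentum disturbance.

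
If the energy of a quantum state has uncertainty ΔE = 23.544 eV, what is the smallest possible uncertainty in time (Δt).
13.978 as

Using the energy-time uncertainty principle:
ΔEΔt ≥ ℏ/2

The minimum uncertainty in time is:
Δt_min = ℏ/(2ΔE)
Δt_min = (1.055e-34 J·s) / (2 × 3.772e-18 J)
Δt_min = 1.398e-17 s = 13.978 as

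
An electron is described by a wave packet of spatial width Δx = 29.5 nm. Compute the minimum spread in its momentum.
1.787 × 10^-27 kg·m/s

For a wave packet, the spatial width Δx and momentum spread Δp are related by the uncertainty principle:
ΔxΔp ≥ ℏ/2

The minimum momentum spread is:
Δp_min = ℏ/(2Δx)
Δp_min = (1.055e-34 J·s) / (2 × 2.950e-08 m)
Δp_min = 1.787e-27 kg·m/s

A wave packet cannot have both a well-defined position and well-defined momentum.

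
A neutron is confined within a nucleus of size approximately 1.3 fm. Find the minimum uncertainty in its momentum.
4.056 × 10^-20 kg·m/s

Using the Heisenberg uncertainty principle:
ΔxΔp ≥ ℏ/2

With Δx ≈ L = 1.300e-15 m (the confinement size):
Δp_min = ℏ/(2Δx)
Δp_min = (1.055e-34 J·s) / (2 × 1.300e-15 m)
Δp_min = 4.056e-20 kg·m/s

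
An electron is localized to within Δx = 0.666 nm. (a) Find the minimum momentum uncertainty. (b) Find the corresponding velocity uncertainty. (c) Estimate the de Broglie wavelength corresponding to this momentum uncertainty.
(a) Δp_min = 7.917 × 10^-26 kg·m/s
(b) Δv_min = 86.913 km/s
(c) λ_dB = 8.369 nm

Step-by-step:

(a) From the uncertainty principle:
Δp_min = ℏ/(2Δx) = (1.055e-34 J·s)/(2 × 6.660e-10 m) = 7.917e-26 kg·m/s

(b) The velocity uncertainty:
Δv = Δp/m = (7.917e-26 kg·m/s)/(9.109e-31 kg) = 8.691e+04 m/s = 86.913 km/s

(c) The de Broglie wavelength for this momentum:
λ = h/p = (6.626e-34 J·s)/(7.917e-26 kg·m/s) = 8.369e-09 m = 8.369 nm

Note: The de Broglie wavelength is comparable to the localization size, as expected from wave-particle duality.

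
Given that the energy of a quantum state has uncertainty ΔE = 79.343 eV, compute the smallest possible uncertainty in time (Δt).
4.148 as

Using the energy-time uncertainty principle:
ΔEΔt ≥ ℏ/2

The minimum uncertainty in time is:
Δt_min = ℏ/(2ΔE)
Δt_min = (1.055e-34 J·s) / (2 × 1.271e-17 J)
Δt_min = 4.148e-18 s = 4.148 as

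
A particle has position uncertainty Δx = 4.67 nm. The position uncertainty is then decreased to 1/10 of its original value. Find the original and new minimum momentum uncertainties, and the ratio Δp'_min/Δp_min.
Original Δp_min = 1.129 × 10^-26 kg·m/s; new Δp'_min = 1.129 × 10^-25 kg·m/s; ratio Δp'_min/Δp_min = 10.

From the uncertainty principle ΔxΔp ≥ ℏ/2, the minimum momentum uncertainty is Δp_min = ℏ/(2Δx).

Original (Δx = 4.67 nm = 4.670e-09 m):
Δp_min = (1.055e-34 J·s)/(2 × 4.670e-09 m) = 1.129e-26 kg·m/s

When Δx → (1/10)Δx:
Δp'_min = ℏ/(2 × (1/10)Δx) = 10 × ℏ/(2Δx) = 10 × Δp_min
Δp'_min = 10 × 1.129e-26 kg·m/s = 1.129e-25 kg·m/s

Since Δp_min ∝ 1/Δx, when Δx is decreased to 1/10 of its original value, Δp_min increases to 10 times its original value.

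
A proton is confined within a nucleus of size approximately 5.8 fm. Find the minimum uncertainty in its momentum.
9.091 × 10^-21 kg·m/s

Using the Heisenberg uncertainty principle:
ΔxΔp ≥ ℏ/2

With Δx ≈ L = 5.800e-15 m (the confinement size):
Δp_min = ℏ/(2Δx)
Δp_min = (1.055e-34 J·s) / (2 × 5.800e-15 m)
Δp_min = 9.091e-21 kg·m/s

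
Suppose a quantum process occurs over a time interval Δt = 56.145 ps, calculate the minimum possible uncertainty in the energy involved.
5.862 μeV

Using the energy-time uncertainty principle:
ΔEΔt ≥ ℏ/2

The minimum uncertainty in energy is:
ΔE_min = ℏ/(2Δt)
ΔE_min = (1.055e-34 J·s) / (2 × 5.615e-11 s)
ΔE_min = 9.392e-25 J = 5.862 μeV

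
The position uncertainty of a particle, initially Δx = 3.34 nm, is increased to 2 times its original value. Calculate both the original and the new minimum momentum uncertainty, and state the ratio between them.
Original Δp_min = 1.579 × 10^-26 kg·m/s; new Δp'_min = 7.894 × 10^-27 kg·m/s; ratio Δp'_min/Δp_min = 1/2.

From the uncertainty principle ΔxΔp ≥ ℏ/2, the minimum momentum uncertainty is Δp_min = ℏ/(2Δx).

Original (Δx = 3.34 nm = 3.340e-09 m):
Δp_min = (1.055e-34 J·s)/(2 × 3.340e-09 m) = 1.579e-26 kg·m/s

When Δx → 2Δx:
Δp'_min = ℏ/(2 × 2Δx) = (1/2) × ℏ/(2Δx) = (1/2) × Δp_min
Δp'_min = 1/2 × 1.579e-26 kg·m/s = 7.894e-27 kg·m/s

Since Δp_min ∝ 1/Δx, when Δx is increased to 2 times its original value, Δp_min decreases to 1/2 of its original value.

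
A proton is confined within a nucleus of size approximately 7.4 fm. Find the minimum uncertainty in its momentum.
7.125 × 10^-21 kg·m/s

Using the Heisenberg uncertainty principle:
ΔxΔp ≥ ℏ/2

With Δx ≈ L = 7.400e-15 m (the confinement size):
Δp_min = ℏ/(2Δx)
Δp_min = (1.055e-34 J·s) / (2 × 7.400e-15 m)
Δp_min = 7.125e-21 kg·m/s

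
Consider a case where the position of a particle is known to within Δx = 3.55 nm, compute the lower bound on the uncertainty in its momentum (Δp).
1.485 × 10^-26 kg·m/s

Using the Heisenberg uncertainty principle:
ΔxΔp ≥ ℏ/2

The minimum uncertainty in momentum is:
Δp_min = ℏ/(2Δx)
Δp_min = (1.055e-34 J·s) / (2 × 3.550e-09 m)
Δp_min = 1.485e-26 kg·m/s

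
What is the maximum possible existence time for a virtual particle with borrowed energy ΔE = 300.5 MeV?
1.095 ys

Using the energy-time uncertainty principle:
ΔEΔt ≥ ℏ/2

For a virtual particle borrowing energy ΔE, the maximum lifetime is:
Δt_max = ℏ/(2ΔE)

Converting energy:
ΔE = 300.5 MeV = 4.815e-11 J

Δt_max = (1.055e-34 J·s) / (2 × 4.815e-11 J)
Δt_max = 1.095e-24 s = 1.095 ys

Virtual particles with higher borrowed energy exist for shorter times.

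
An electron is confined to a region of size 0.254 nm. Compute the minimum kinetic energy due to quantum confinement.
147.637 meV

Using the uncertainty principle:

1. Position uncertainty: Δx ≈ 2.540e-10 m
2. Minimum momentum uncertainty: Δp = ℏ/(2Δx) = 2.076e-25 kg·m/s
3. Minimum kinetic energy:
   KE = (Δp)²/(2m) = (2.076e-25)²/(2 × 9.109e-31 kg)
   KE = 2.365e-20 J = 147.637 meV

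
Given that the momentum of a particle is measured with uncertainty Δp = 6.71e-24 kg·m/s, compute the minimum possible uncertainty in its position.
7.858 pm

Using the Heisenberg uncertainty principle:
ΔxΔp ≥ ℏ/2

The minimum uncertainty in position is:
Δx_min = ℏ/(2Δp)
Δx_min = (1.055e-34 J·s) / (2 × 6.710e-24 kg·m/s)
Δx_min = 7.858e-12 m = 7.858 pm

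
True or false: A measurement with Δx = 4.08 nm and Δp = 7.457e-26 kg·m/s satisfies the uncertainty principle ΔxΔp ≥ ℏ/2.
Yes, it satisfies the uncertainty principle.

Calculate the product ΔxΔp:
ΔxΔp = (4.080e-09 m) × (7.457e-26 kg·m/s)
ΔxΔp = 3.042e-34 J·s

Compare to the minimum allowed value ℏ/2:
ℏ/2 = 5.273e-35 J·s

Since ΔxΔp = 3.042e-34 J·s ≥ 5.273e-35 J·s = ℏ/2,
the measurement satisfies the uncertainty principle.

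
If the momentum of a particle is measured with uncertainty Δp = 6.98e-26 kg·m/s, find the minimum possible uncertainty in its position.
755.424 pm

Using the Heisenberg uncertainty principle:
ΔxΔp ≥ ℏ/2

The minimum uncertainty in position is:
Δx_min = ℏ/(2Δp)
Δx_min = (1.055e-34 J·s) / (2 × 6.980e-26 kg·m/s)
Δx_min = 7.554e-10 m = 755.424 pm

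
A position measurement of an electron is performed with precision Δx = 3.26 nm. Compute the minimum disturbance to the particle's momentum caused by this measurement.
1.617 × 10^-26 kg·m/s

The uncertainty principle implies that measuring position disturbs momentum:
ΔxΔp ≥ ℏ/2

When we measure position with precision Δx, we necessarily introduce a momentum uncertainty:
Δp ≥ ℏ/(2Δx)
Δp_min = (1.055e-34 J·s) / (2 × 3.260e-09 m)
Δp_min = 1.617e-26 kg·m/s

The more precisely we measure position, the greater the momentum disturbance.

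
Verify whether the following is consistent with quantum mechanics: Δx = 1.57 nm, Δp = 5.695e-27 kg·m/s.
No, it violates the uncertainty principle (impossible measurement).

Calculate the product ΔxΔp:
ΔxΔp = (1.570e-09 m) × (5.695e-27 kg·m/s)
ΔxΔp = 8.941e-36 J·s

Compare to the minimum allowed value ℏ/2:
ℏ/2 = 5.273e-35 J·s

Since ΔxΔp = 8.941e-36 J·s < 5.273e-35 J·s = ℏ/2,
the measurement violates the uncertainty principle.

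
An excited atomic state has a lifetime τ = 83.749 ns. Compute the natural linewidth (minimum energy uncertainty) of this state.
3.930 neV

Using the energy-time uncertainty principle:
ΔEΔt ≥ ℏ/2

The lifetime τ represents the time uncertainty Δt.
The natural linewidth (minimum energy uncertainty) is:

ΔE = ℏ/(2τ)
ΔE = (1.055e-34 J·s) / (2 × 8.375e-08 s)
ΔE = 6.296e-28 J = 3.930 neV

This natural linewidth limits the precision of spectroscopic measurements.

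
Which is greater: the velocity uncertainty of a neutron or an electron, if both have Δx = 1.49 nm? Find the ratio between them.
The electron has the larger minimum velocity uncertainty, by a ratio of 1838.7.

For both particles, Δp_min = ℏ/(2Δx) = 3.539e-26 kg·m/s (same for both).

The velocity uncertainty is Δv = Δp/m:
- neutron: Δv = 3.539e-26 / 1.675e-27 = 2.113e+01 m/s = 21.128 m/s
- electron: Δv = 3.539e-26 / 9.109e-31 = 3.885e+04 m/s = 38.848 km/s

Ratio: 3.885e+04 / 2.113e+01 = 1838.7

The lighter particle has larger velocity uncertainty because Δv ∝ 1/m.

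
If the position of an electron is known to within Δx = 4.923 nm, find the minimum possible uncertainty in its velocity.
11.758 km/s

Using the Heisenberg uncertainty principle and Δp = mΔv:
ΔxΔp ≥ ℏ/2
Δx(mΔv) ≥ ℏ/2

The minimum uncertainty in velocity is:
Δv_min = ℏ/(2mΔx)
Δv_min = (1.055e-34 J·s) / (2 × 9.109e-31 kg × 4.923e-09 m)
Δv_min = 1.176e+04 m/s = 11.758 km/s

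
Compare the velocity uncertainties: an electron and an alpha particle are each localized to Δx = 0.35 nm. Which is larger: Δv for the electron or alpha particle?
The electron has the larger minimum velocity uncertainty, by a ratio of 7294.3.

For both particles, Δp_min = ℏ/(2Δx) = 1.507e-25 kg·m/s (same for both).

The velocity uncertainty is Δv = Δp/m:
- electron: Δv = 1.507e-25 / 9.109e-31 = 1.654e+05 m/s = 165.382 km/s
- alpha particle: Δv = 1.507e-25 / 6.645e-27 = 2.267e+01 m/s = 22.673 m/s

Ratio: 1.654e+05 / 2.267e+01 = 7294.3

The lighter particle has larger velocity uncertainty because Δv ∝ 1/m.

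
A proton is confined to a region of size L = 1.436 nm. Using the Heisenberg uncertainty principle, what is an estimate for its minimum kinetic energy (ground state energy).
2.516 μeV

Using the uncertainty principle to estimate ground state energy:

1. The position uncertainty is approximately the confinement size:
   Δx ≈ L = 1.436e-09 m

2. From ΔxΔp ≥ ℏ/2, the minimum momentum uncertainty is:
   Δp ≈ ℏ/(2L) = 3.672e-26 kg·m/s

3. The kinetic energy is approximately:
   KE ≈ (Δp)²/(2m) = (3.672e-26)²/(2 × 1.673e-27 kg)
   KE ≈ 4.030e-25 J = 2.516 μeV

This is an order-of-magnitude estimate of the ground state energy.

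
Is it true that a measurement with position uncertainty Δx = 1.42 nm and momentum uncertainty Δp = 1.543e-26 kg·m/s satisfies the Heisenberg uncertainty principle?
No, it violates the uncertainty principle (impossible measurement).

Calculate the product ΔxΔp:
ΔxΔp = (1.420e-09 m) × (1.543e-26 kg·m/s)
ΔxΔp = 2.191e-35 J·s

Compare to the minimum allowed value ℏ/2:
ℏ/2 = 5.273e-35 J·s

Since ΔxΔp = 2.191e-35 J·s < 5.273e-35 J·s = ℏ/2,
the measurement violates the uncertainty principle.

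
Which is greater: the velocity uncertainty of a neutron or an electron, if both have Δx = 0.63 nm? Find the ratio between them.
The electron has the larger minimum velocity uncertainty, by a ratio of 1838.7.

For both particles, Δp_min = ℏ/(2Δx) = 8.370e-26 kg·m/s (same for both).

The velocity uncertainty is Δv = Δp/m:
- neutron: Δv = 8.370e-26 / 1.675e-27 = 4.997e+01 m/s = 49.970 m/s
- electron: Δv = 8.370e-26 / 9.109e-31 = 9.188e+04 m/s = 91.879 km/s

Ratio: 9.188e+04 / 4.997e+01 = 1838.7

The lighter particle has larger velocity uncertainty because Δv ∝ 1/m.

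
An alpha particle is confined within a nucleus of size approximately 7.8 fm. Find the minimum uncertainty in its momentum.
6.760 × 10^-21 kg·m/s

Using the Heisenberg uncertainty principle:
ΔxΔp ≥ ℏ/2

With Δx ≈ L = 7.800e-15 m (the confinement size):
Δp_min = ℏ/(2Δx)
Δp_min = (1.055e-34 J·s) / (2 × 7.800e-15 m)
Δp_min = 6.760e-21 kg·m/s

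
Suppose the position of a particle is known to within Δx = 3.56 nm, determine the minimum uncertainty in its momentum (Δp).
1.481 × 10^-26 kg·m/s

Using the Heisenberg uncertainty principle:
ΔxΔp ≥ ℏ/2

The minimum uncertainty in momentum is:
Δp_min = ℏ/(2Δx)
Δp_min = (1.055e-34 J·s) / (2 × 3.560e-09 m)
Δp_min = 1.481e-26 kg·m/s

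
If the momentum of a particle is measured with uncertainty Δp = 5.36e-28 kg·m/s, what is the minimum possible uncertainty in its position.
98.374 nm

Using the Heisenberg uncertainty principle:
ΔxΔp ≥ ℏ/2

The minimum uncertainty in position is:
Δx_min = ℏ/(2Δp)
Δx_min = (1.055e-34 J·s) / (2 × 5.360e-28 kg·m/s)
Δx_min = 9.837e-08 m = 98.374 nm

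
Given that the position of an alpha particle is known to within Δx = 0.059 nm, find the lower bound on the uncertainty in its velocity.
134.500 m/s

Using the Heisenberg uncertainty principle and Δp = mΔv:
ΔxΔp ≥ ℏ/2
Δx(mΔv) ≥ ℏ/2

The minimum uncertainty in velocity is:
Δv_min = ℏ/(2mΔx)
Δv_min = (1.055e-34 J·s) / (2 × 6.645e-27 kg × 5.900e-11 m)
Δv_min = 1.345e+02 m/s = 134.500 m/s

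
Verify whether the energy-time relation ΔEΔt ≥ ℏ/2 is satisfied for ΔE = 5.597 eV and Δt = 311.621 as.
Yes, it satisfies the uncertainty relation.

Calculate the product ΔEΔt:
ΔE = 5.597 eV = 8.967e-19 J
ΔEΔt = (8.967e-19 J) × (3.116e-16 s)
ΔEΔt = 2.794e-34 J·s

Compare to the minimum allowed value ℏ/2:
ℏ/2 = 5.273e-35 J·s

Since ΔEΔt = 2.794e-34 J·s ≥ 5.273e-35 J·s = ℏ/2,
this satisfies the uncertainty relation.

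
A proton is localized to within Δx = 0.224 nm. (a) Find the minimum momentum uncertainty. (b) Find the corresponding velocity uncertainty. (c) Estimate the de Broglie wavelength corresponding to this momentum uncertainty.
(a) Δp_min = 2.354 × 10^-25 kg·m/s
(b) Δv_min = 140.734 m/s
(c) λ_dB = 2.815 nm

Step-by-step:

(a) From the uncertainty principle:
Δp_min = ℏ/(2Δx) = (1.055e-34 J·s)/(2 × 2.240e-10 m) = 2.354e-25 kg·m/s

(b) The velocity uncertainty:
Δv = Δp/m = (2.354e-25 kg·m/s)/(1.673e-27 kg) = 1.407e+02 m/s = 140.734 m/s

(c) The de Broglie wavelength for this momentum:
λ = h/p = (6.626e-34 J·s)/(2.354e-25 kg·m/s) = 2.815e-09 m = 2.815 nm

Note: The de Broglie wavelength is comparable to the localization size, as expected from wave-particle duality.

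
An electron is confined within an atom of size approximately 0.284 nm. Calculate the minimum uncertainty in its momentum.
1.857 × 10^-25 kg·m/s

Using the Heisenberg uncertainty principle:
ΔxΔp ≥ ℏ/2

With Δx ≈ L = 2.840e-10 m (the confinement size):
Δp_min = ℏ/(2Δx)
Δp_min = (1.055e-34 J·s) / (2 × 2.840e-10 m)
Δp_min = 1.857e-25 kg·m/s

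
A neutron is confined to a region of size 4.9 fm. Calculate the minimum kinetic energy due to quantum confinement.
215.756 keV

Using the uncertainty principle:

1. Position uncertainty: Δx ≈ 4.900e-15 m
2. Minimum momentum uncertainty: Δp = ℏ/(2Δx) = 1.076e-20 kg·m/s
3. Minimum kinetic energy:
   KE = (Δp)²/(2m) = (1.076e-20)²/(2 × 1.675e-27 kg)
   KE = 3.457e-14 J = 215.756 keV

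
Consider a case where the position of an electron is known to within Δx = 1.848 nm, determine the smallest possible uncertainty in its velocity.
31.322 km/s

Using the Heisenberg uncertainty principle and Δp = mΔv:
ΔxΔp ≥ ℏ/2
Δx(mΔv) ≥ ℏ/2

The minimum uncertainty in velocity is:
Δv_min = ℏ/(2mΔx)
Δv_min = (1.055e-34 J·s) / (2 × 9.109e-31 kg × 1.848e-09 m)
Δv_min = 3.132e+04 m/s = 31.322 km/s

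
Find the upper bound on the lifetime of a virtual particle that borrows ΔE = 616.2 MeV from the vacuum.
5.341 × 10^-25 s

Using the energy-time uncertainty principle:
ΔEΔt ≥ ℏ/2

For a virtual particle borrowing energy ΔE, the maximum lifetime is:
Δt_max = ℏ/(2ΔE)

Converting energy:
ΔE = 616.2 MeV = 9.873e-11 J

Δt_max = (1.055e-34 J·s) / (2 × 9.873e-11 J)
Δt_max = 5.341e-25 s = 5.341 × 10^-25 s

Virtual particles with higher borrowed energy exist for shorter times.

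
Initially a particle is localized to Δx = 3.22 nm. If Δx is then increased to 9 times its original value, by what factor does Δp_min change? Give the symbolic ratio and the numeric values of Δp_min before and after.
Original Δp_min = 1.638 × 10^-26 kg·m/s; new Δp'_min = 1.819 × 10^-27 kg·m/s; ratio Δp'_min/Δp_min = 1/9.

From the uncertainty principle ΔxΔp ≥ ℏ/2, the minimum momentum uncertainty is Δp_min = ℏ/(2Δx).

Original (Δx = 3.22 nm = 3.220e-09 m):
Δp_min = (1.055e-34 J·s)/(2 × 3.220e-09 m) = 1.638e-26 kg·m/s

When Δx → 9Δx:
Δp'_min = ℏ/(2 × 9Δx) = (1/9) × ℏ/(2Δx) = (1/9) × Δp_min
Δp'_min = 1/9 × 1.638e-26 kg·m/s = 1.819e-27 kg·m/s

Since Δp_min ∝ 1/Δx, when Δx is increased to 9 times its original value, Δp_min decreases to 1/9 of its original value.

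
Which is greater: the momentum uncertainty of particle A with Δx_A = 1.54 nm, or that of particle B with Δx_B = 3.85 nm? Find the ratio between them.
Particle A has the larger minimum momentum uncertainty, by a factor of 2.50.

For each particle, the minimum momentum uncertainty is Δp_min = ℏ/(2Δx):

Particle A: Δp_A = ℏ/(2×1.540e-09 m) = 3.424e-26 kg·m/s
Particle B: Δp_B = ℏ/(2×3.850e-09 m) = 1.370e-26 kg·m/s

Ratio: Δp_A/Δp_B = 2.50

Since Δp_min ∝ 1/Δx, the particle with smaller position uncertainty (A) has larger momentum uncertainty.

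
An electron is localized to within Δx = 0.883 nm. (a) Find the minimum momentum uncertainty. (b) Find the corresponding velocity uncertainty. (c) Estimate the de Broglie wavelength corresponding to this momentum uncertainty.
(a) Δp_min = 5.972 × 10^-26 kg·m/s
(b) Δv_min = 65.554 km/s
(c) λ_dB = 11.096 nm

Step-by-step:

(a) From the uncertainty principle:
Δp_min = ℏ/(2Δx) = (1.055e-34 J·s)/(2 × 8.830e-10 m) = 5.972e-26 kg·m/s

(b) The velocity uncertainty:
Δv = Δp/m = (5.972e-26 kg·m/s)/(9.109e-31 kg) = 6.555e+04 m/s = 65.554 km/s

(c) The de Broglie wavelength for this momentum:
λ = h/p = (6.626e-34 J·s)/(5.972e-26 kg·m/s) = 1.110e-08 m = 11.096 nm

Note: The de Broglie wavelength is comparable to the localization size, as expected from wave-particle duality.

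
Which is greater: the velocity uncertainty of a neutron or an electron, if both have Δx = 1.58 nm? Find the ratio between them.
The electron has the larger minimum velocity uncertainty, by a ratio of 1838.7.

For both particles, Δp_min = ℏ/(2Δx) = 3.337e-26 kg·m/s (same for both).

The velocity uncertainty is Δv = Δp/m:
- neutron: Δv = 3.337e-26 / 1.675e-27 = 1.992e+01 m/s = 19.925 m/s
- electron: Δv = 3.337e-26 / 9.109e-31 = 3.664e+04 m/s = 36.635 km/s

Ratio: 3.664e+04 / 1.992e+01 = 1838.7

The lighter particle has larger velocity uncertainty because Δv ∝ 1/m.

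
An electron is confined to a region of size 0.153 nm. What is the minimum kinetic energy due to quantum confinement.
406.893 meV

Using the uncertainty principle:

1. Position uncertainty: Δx ≈ 1.530e-10 m
2. Minimum momentum uncertainty: Δp = ℏ/(2Δx) = 3.446e-25 kg·m/s
3. Minimum kinetic energy:
   KE = (Δp)²/(2m) = (3.446e-25)²/(2 × 9.109e-31 kg)
   KE = 6.519e-20 J = 406.893 meV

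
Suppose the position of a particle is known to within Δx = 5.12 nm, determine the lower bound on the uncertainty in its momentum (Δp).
1.030 × 10^-26 kg·m/s

Using the Heisenberg uncertainty principle:
ΔxΔp ≥ ℏ/2

The minimum uncertainty in momentum is:
Δp_min = ℏ/(2Δx)
Δp_min = (1.055e-34 J·s) / (2 × 5.120e-09 m)
Δp_min = 1.030e-26 kg·m/s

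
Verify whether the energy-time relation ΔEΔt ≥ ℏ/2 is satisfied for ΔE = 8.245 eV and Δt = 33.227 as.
No, it violates the uncertainty relation.

Calculate the product ΔEΔt:
ΔE = 8.245 eV = 1.321e-18 J
ΔEΔt = (1.321e-18 J) × (3.323e-17 s)
ΔEΔt = 4.389e-35 J·s

Compare to the minimum allowed value ℏ/2:
ℏ/2 = 5.273e-35 J·s

Since ΔEΔt = 4.389e-35 J·s < 5.273e-35 J·s = ℏ/2,
this violates the uncertainty relation.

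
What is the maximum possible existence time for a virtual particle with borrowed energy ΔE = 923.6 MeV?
3.563 × 10^-25 s

Using the energy-time uncertainty principle:
ΔEΔt ≥ ℏ/2

For a virtual particle borrowing energy ΔE, the maximum lifetime is:
Δt_max = ℏ/(2ΔE)

Converting energy:
ΔE = 923.6 MeV = 1.480e-10 J

Δt_max = (1.055e-34 J·s) / (2 × 1.480e-10 J)
Δt_max = 3.563e-25 s = 3.563 × 10^-25 s

Virtual particles with higher borrowed energy exist for shorter times.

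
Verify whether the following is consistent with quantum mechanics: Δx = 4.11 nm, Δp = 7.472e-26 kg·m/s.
Yes, it satisfies the uncertainty principle.

Calculate the product ΔxΔp:
ΔxΔp = (4.110e-09 m) × (7.472e-26 kg·m/s)
ΔxΔp = 3.071e-34 J·s

Compare to the minimum allowed value ℏ/2:
ℏ/2 = 5.273e-35 J·s

Since ΔxΔp = 3.071e-34 J·s ≥ 5.273e-35 J·s = ℏ/2,
the measurement satisfies the uncertainty principle.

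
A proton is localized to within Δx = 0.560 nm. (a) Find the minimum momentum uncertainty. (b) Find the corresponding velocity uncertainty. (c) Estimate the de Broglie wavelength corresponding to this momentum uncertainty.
(a) Δp_min = 9.416 × 10^-26 kg·m/s
(b) Δv_min = 56.294 m/s
(c) λ_dB = 7.037 nm

Step-by-step:

(a) From the uncertainty principle:
Δp_min = ℏ/(2Δx) = (1.055e-34 J·s)/(2 × 5.600e-10 m) = 9.416e-26 kg·m/s

(b) The velocity uncertainty:
Δv = Δp/m = (9.416e-26 kg·m/s)/(1.673e-27 kg) = 5.629e+01 m/s = 56.294 m/s

(c) The de Broglie wavelength for this momentum:
λ = h/p = (6.626e-34 J·s)/(9.416e-26 kg·m/s) = 7.037e-09 m = 7.037 nm

Note: The de Broglie wavelength is comparable to the localization size, as expected from wave-particle duality.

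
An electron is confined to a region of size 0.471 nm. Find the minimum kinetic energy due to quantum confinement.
42.936 meV

Using the uncertainty principle:

1. Position uncertainty: Δx ≈ 4.710e-10 m
2. Minimum momentum uncertainty: Δp = ℏ/(2Δx) = 1.120e-25 kg·m/s
3. Minimum kinetic energy:
   KE = (Δp)²/(2m) = (1.120e-25)²/(2 × 9.109e-31 kg)
   KE = 6.879e-21 J = 42.936 meV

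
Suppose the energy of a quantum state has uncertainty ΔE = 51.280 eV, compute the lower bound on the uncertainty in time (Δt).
6.418 as

Using the energy-time uncertainty principle:
ΔEΔt ≥ ℏ/2

The minimum uncertainty in time is:
Δt_min = ℏ/(2ΔE)
Δt_min = (1.055e-34 J·s) / (2 × 8.216e-18 J)
Δt_min = 6.418e-18 s = 6.418 as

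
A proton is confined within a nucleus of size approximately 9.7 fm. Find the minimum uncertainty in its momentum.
5.436 × 10^-21 kg·m/s

Using the Heisenberg uncertainty principle:
ΔxΔp ≥ ℏ/2

With Δx ≈ L = 9.700e-15 m (the confinement size):
Δp_min = ℏ/(2Δx)
Δp_min = (1.055e-34 J·s) / (2 × 9.700e-15 m)
Δp_min = 5.436e-21 kg·m/s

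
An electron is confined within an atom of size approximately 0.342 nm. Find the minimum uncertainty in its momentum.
1.542 × 10^-25 kg·m/s

Using the Heisenberg uncertainty principle:
ΔxΔp ≥ ℏ/2

With Δx ≈ L = 3.420e-10 m (the confinement size):
Δp_min = ℏ/(2Δx)
Δp_min = (1.055e-34 J·s) / (2 × 3.420e-10 m)
Δp_min = 1.542e-25 kg·m/s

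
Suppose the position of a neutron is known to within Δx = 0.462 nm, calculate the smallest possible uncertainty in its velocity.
68.141 m/s

Using the Heisenberg uncertainty principle and Δp = mΔv:
ΔxΔp ≥ ℏ/2
Δx(mΔv) ≥ ℏ/2

The minimum uncertainty in velocity is:
Δv_min = ℏ/(2mΔx)
Δv_min = (1.055e-34 J·s) / (2 × 1.675e-27 kg × 4.620e-10 m)
Δv_min = 6.814e+01 m/s = 68.141 m/s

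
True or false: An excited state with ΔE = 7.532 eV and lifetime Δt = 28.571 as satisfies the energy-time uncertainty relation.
No, it violates the uncertainty relation.

Calculate the product ΔEΔt:
ΔE = 7.532 eV = 1.207e-18 J
ΔEΔt = (1.207e-18 J) × (2.857e-17 s)
ΔEΔt = 3.448e-35 J·s

Compare to the minimum allowed value ℏ/2:
ℏ/2 = 5.273e-35 J·s

Since ΔEΔt = 3.448e-35 J·s < 5.273e-35 J·s = ℏ/2,
this violates the uncertainty relation.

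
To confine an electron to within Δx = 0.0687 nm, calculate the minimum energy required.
2.018 eV

Localizing a particle requires giving it sufficient momentum uncertainty:

1. From uncertainty principle: Δp ≥ ℏ/(2Δx)
   Δp_min = (1.055e-34 J·s) / (2 × 6.870e-11 m)
   Δp_min = 7.675e-25 kg·m/s

2. This momentum uncertainty corresponds to kinetic energy:
   KE ≈ (Δp)²/(2m) = (7.675e-25)²/(2 × 9.109e-31 kg)
   KE = 3.233e-19 J = 2.018 eV

Tighter localization requires more energy.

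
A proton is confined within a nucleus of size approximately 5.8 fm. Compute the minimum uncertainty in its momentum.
9.091 × 10^-21 kg·m/s

Using the Heisenberg uncertainty principle:
ΔxΔp ≥ ℏ/2

With Δx ≈ L = 5.800e-15 m (the confinement size):
Δp_min = ℏ/(2Δx)
Δp_min = (1.055e-34 J·s) / (2 × 5.800e-15 m)
Δp_min = 9.091e-21 kg·m/s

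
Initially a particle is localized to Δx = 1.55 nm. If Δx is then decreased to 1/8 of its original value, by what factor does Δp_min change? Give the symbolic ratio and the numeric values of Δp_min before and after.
Original Δp_min = 3.402 × 10^-26 kg·m/s; new Δp'_min = 2.721 × 10^-25 kg·m/s; ratio Δp'_min/Δp_min = 8.

From the uncertainty principle ΔxΔp ≥ ℏ/2, the minimum momentum uncertainty is Δp_min = ℏ/(2Δx).

Original (Δx = 1.55 nm = 1.550e-09 m):
Δp_min = (1.055e-34 J·s)/(2 × 1.550e-09 m) = 3.402e-26 kg·m/s

When Δx → (1/8)Δx:
Δp'_min = ℏ/(2 × (1/8)Δx) = 8 × ℏ/(2Δx) = 8 × Δp_min
Δp'_min = 8 × 3.402e-26 kg·m/s = 2.721e-25 kg·m/s

Since Δp_min ∝ 1/Δx, when Δx is decreased to 1/8 of its original value, Δp_min increases to 8 times its original value.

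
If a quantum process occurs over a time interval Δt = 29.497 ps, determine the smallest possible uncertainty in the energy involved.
11.157 μeV

Using the energy-time uncertainty principle:
ΔEΔt ≥ ℏ/2

The minimum uncertainty in energy is:
ΔE_min = ℏ/(2Δt)
ΔE_min = (1.055e-34 J·s) / (2 × 2.950e-11 s)
ΔE_min = 1.788e-24 J = 11.157 μeV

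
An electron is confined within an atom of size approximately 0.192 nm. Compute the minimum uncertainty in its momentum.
2.746 × 10^-25 kg·m/s

Using the Heisenberg uncertainty principle:
ΔxΔp ≥ ℏ/2

With Δx ≈ L = 1.920e-10 m (the confinement size):
Δp_min = ℏ/(2Δx)
Δp_min = (1.055e-34 J·s) / (2 × 1.920e-10 m)
Δp_min = 2.746e-25 kg·m/s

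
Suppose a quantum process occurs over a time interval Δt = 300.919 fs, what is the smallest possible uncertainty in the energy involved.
1.094 meV

Using the energy-time uncertainty principle:
ΔEΔt ≥ ℏ/2

The minimum uncertainty in energy is:
ΔE_min = ℏ/(2Δt)
ΔE_min = (1.055e-34 J·s) / (2 × 3.009e-13 s)
ΔE_min = 1.752e-22 J = 1.094 meV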